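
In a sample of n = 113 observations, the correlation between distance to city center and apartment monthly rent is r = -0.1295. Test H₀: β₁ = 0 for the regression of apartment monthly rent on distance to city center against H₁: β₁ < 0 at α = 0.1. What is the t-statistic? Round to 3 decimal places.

t = r·√(n − 2)/√(1 − r²) = -0.1295·√111/√0.98323 = -1.376.
df = n − 2 = 111.
One-sided p ≈ 0.0858, which is < 0.1, so reject H₀.
There is evidence of a linear association between distance to city center and apartment monthly rent.

t = -1.376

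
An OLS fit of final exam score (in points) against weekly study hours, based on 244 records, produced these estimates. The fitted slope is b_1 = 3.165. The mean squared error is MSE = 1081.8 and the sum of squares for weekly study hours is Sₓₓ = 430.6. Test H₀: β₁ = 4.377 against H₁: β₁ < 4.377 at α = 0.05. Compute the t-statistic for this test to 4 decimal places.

t = -0.7647

SE(b_1) = √(MSE/Sₓₓ) = √(1081.8/430.6) = 1.58503.
t = (3.165 − 4.377) / 1.58503 = -0.7647.
df = n − 2 = 242.
One-sided p ≈ 0.2226, which is ≥ 0.05, so fail to reject H₀.
The data do not give significant evidence that the true slope on weekly study hours is below 4.377 points per unit.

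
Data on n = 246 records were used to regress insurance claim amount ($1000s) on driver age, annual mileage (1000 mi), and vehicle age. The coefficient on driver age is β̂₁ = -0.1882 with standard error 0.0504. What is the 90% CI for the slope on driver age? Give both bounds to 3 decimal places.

(-0.271, -0.105)

df = n − k − 1 = 246 − 3 − 1 = 242.
t* = t_{0.05, 242} = 1.651175.
Margin = t* × SE = 1.651175 × 0.0504 = 0.08322.
CI: -0.1882 ± 0.08322 → (-0.271, -0.105).
With 90% confidence, each one-unit increase in driver age is associated with a change of between -0.271 and -0.105 $1000s in insurance claim amount, holding the other predictors fixed.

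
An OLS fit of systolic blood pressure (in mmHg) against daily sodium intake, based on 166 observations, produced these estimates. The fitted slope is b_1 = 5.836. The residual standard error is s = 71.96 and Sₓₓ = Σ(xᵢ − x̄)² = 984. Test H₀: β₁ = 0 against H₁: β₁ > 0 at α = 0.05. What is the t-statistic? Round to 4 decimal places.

SE(b_1) = s/√Sₓₓ = 71.96/√984 = 2.294.
t = 5.836 / 2.294 = 2.5440.
df = n − 2 = 164.
One-sided p ≈ 0.0059, which is < 0.05, so reject H₀.
There is evidence that the true slope on daily sodium intake is positive.

t = 2.5440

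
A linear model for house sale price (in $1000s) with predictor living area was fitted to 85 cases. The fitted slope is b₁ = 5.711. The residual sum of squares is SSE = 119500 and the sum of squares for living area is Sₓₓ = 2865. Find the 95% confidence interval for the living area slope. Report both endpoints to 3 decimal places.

(4.301, 7.121)

MSE = SSE/(n − 2) = 119500/83 = 1439.76.
SE(b₁) = √(MSE/Sₓₓ) = √(1439.76/2865) = 0.708896.
df = n − 2 = 83.
t* = t_{0.025, 83} = 1.98896.
Margin = t* × SE = 1.98896 × 0.708896 = 1.40997.
CI: 5.711 ± 1.40997 → (4.301, 7.121).
With 95% confidence, each one-unit increase in living area is associated with a change of between 4.301 and 7.121 $1000s in house sale price.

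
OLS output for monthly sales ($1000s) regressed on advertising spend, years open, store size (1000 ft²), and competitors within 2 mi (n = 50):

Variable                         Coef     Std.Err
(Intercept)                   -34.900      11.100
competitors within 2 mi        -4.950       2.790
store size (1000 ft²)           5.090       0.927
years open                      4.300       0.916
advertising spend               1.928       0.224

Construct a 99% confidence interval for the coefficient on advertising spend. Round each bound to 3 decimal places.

Read off: b = 1.928, SE = 0.224 for advertising spend.
df = n − k − 1 = 50 − 4 − 1 = 45.
t* = t_{0.005, 45} = 2.689585.
Margin = t* × SE = 2.689585 × 0.224 = 0.60247.
CI: 1.928 ± 0.60247 → (1.326, 2.530).

(1.326, 2.530)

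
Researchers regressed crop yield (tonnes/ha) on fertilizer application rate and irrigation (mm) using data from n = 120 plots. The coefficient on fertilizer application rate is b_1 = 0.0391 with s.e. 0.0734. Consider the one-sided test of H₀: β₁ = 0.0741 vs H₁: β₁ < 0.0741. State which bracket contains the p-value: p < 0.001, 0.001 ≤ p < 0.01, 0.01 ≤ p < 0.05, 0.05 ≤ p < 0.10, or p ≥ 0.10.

p ≥ 0.10

t = (0.0391 − 0.0741) / 0.0734 = -0.477.
df = n − k − 1 = 120 − 2 − 1 = 117.
One-sided p = P(T_{117} < t) ≈ 0.3172.
So p ≥ 0.10.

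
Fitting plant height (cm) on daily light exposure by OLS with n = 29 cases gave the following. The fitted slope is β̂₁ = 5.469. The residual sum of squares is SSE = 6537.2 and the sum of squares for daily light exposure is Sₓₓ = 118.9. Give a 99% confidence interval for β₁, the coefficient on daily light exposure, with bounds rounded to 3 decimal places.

(1.515, 9.423)

MSE = SSE/(n − 2) = 6537.2/27 = 242.119.
SE(β̂₁) = √(MSE/Sₓₓ) = √(242.119/118.9) = 1.427.
df = n − 2 = 27.
t* = t_{0.005, 27} = 2.770683.
Margin = t* × SE = 2.770683 × 1.427 = 3.95376.
CI: 5.469 ± 3.95376 → (1.515, 9.423).
With 99% confidence, each one-unit increase in daily light exposure is associated with a change of between 1.515 and 9.423 cm in plant height.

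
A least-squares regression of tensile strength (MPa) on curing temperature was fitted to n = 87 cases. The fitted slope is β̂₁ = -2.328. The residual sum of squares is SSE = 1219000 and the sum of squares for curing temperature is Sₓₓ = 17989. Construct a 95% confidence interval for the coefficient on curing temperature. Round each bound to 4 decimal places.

MSE = SSE/(n − 2) = 1219000/85 = 14341.2.
SE(β̂₁) = √(MSE/Sₓₓ) = √(14341.2/17989) = 0.892871.
df = n − 2 = 85.
t* = t_{0.025, 85} = 1.988268.
Margin = t* × SE = 1.988268 × 0.892871 = 1.775267.
CI: -2.328 ± 1.775267 → (-4.1033, -0.5527).
With 95% confidence, each one-unit increase in curing temperature is associated with a change of between -4.1033 and -0.5527 MPa in tensile strength.

(-4.1033, -0.5527)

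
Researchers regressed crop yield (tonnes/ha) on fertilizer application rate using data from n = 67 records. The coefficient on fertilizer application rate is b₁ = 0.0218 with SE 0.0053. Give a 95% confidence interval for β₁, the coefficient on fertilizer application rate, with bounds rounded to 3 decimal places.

df = n − 2 = 67 − 2 = 65.
t* = t_{0.025, 65} = 1.997138.
Margin = t* × SE = 1.997138 × 0.0053 = 0.01058.
CI: 0.0218 ± 0.01058 → (0.011, 0.032).
With 95% confidence, each one-unit increase in fertilizer application rate is associated with a change of between 0.011 and 0.032 tonnes/ha in crop yield.

(0.011, 0.032)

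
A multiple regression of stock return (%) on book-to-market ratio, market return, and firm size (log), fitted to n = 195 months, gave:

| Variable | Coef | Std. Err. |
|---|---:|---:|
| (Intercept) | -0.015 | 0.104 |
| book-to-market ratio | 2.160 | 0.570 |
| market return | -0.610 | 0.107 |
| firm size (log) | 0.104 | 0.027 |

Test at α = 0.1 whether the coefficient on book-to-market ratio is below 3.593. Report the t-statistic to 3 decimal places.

t = -2.514

Read off: b = 2.160, SE = 0.570 for book-to-market ratio.
H₀: β₁ = 3.593 vs H₁: β₁ < 3.593.
t = (2.160 − 3.593) / 0.570 = -2.514.
df = n − k − 1 = 195 − 3 − 1 = 191.
One-sided p ≈ 0.0064, which is < 0.1, so reject H₀.
There is evidence that the true slope on book-to-market ratio is below 3.593 % per unit, holding the other predictors fixed.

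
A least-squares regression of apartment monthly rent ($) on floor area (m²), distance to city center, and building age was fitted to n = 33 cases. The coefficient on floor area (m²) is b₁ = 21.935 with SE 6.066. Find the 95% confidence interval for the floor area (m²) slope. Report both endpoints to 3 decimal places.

(9.529, 34.341)

df = n − k − 1 = 33 − 3 − 1 = 29.
t* = t_{0.025, 29} = 2.04523.
Margin = t* × SE = 2.04523 × 6.066 = 12.40636.
CI: 21.935 ± 12.40636 → (9.529, 34.341).
With 95% confidence, each one-unit increase in floor area (m²) is associated with a change of between 9.529 and 34.341 $ in apartment monthly rent, holding the other predictors fixed.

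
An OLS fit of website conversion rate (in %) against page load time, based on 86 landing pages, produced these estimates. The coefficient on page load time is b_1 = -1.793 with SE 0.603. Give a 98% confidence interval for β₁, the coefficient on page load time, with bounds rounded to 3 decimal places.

df = n − 2 = 86 − 2 = 84.
t* = t_{0.01, 84} = 2.371564.
Margin = t* × SE = 2.371564 × 0.603 = 1.43005.
CI: -1.793 ± 1.43005 → (-3.223, -0.363).
With 98% confidence, each one-unit increase in page load time is associated with a change of between -3.223 and -0.363 % in website conversion rate.

(-3.223, -0.363)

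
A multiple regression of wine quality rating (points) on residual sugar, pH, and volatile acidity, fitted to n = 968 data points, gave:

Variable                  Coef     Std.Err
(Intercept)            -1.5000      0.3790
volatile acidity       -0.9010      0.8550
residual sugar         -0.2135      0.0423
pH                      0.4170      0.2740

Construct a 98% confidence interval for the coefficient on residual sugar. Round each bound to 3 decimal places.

(-0.312, -0.115)

Read off: b = -0.2135, SE = 0.0423 for residual sugar.
df = n − k − 1 = 968 − 3 − 1 = 964.
t* = t_{0.01, 964} = 2.330222.
Margin = t* × SE = 2.330222 × 0.0423 = 0.09857.
CI: -0.2135 ± 0.09857 → (-0.312, -0.115).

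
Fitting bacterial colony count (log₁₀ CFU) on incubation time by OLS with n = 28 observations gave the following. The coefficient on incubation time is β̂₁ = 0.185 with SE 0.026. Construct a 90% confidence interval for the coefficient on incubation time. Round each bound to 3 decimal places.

df = n − 2 = 28 − 2 = 26.
t* = t_{0.05, 26} = 1.705618.
Margin = t* × SE = 1.705618 × 0.026 = 0.04435.
CI: 0.185 ± 0.04435 → (0.141, 0.229).
With 90% confidence, each one-unit increase in incubation time is associated with a change of between 0.141 and 0.229 log₁₀ CFU in bacterial colony count.

(0.141, 0.229)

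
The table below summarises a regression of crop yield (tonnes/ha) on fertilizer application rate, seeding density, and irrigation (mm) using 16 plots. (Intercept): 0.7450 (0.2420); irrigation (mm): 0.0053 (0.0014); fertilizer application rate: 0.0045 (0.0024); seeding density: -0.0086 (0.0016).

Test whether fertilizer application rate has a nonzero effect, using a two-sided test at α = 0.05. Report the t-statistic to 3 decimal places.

Read off: b = 0.0045, SE = 0.0024 for fertilizer application rate.
H₀: β₁ = 0 vs H₁: β₁ ≠ 0.
t = 0.0045 / 0.0024 = 1.875.
df = n − k − 1 = 16 − 3 − 1 = 12.
Two-sided p ≈ 0.0853, which is ≥ 0.05, so fail to reject H₀.
The data do not give significant evidence of an association between fertilizer application rate and crop yield, after adjusting for the other predictors.

t = 1.875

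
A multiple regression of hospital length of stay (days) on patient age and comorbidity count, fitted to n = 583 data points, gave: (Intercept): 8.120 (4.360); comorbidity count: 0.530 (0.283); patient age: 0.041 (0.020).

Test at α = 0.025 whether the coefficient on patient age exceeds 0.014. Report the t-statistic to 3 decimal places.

t = 1.350

Read off: b = 0.041, SE = 0.020 for patient age.
H₀: β₁ = 0.014 vs H₁: β₁ > 0.014.
t = (0.041 − 0.014) / 0.020 = 1.350.
df = n − k − 1 = 583 − 2 − 1 = 580.
One-sided p ≈ 0.0888, which is ≥ 0.025, so fail to reject H₀.
The data do not give significant evidence that the true slope on patient age exceeds 0.014 days per unit, holding the other predictors fixed.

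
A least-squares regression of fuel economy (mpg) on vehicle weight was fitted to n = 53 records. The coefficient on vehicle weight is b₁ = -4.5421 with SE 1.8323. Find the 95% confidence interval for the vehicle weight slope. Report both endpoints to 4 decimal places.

df = n − 2 = 53 − 2 = 51.
t* = t_{0.025, 51} = 2.007584.
Margin = t* × SE = 2.007584 × 1.8323 = 3.678496.
CI: -4.5421 ± 3.678496 → (-8.2206, -0.8636).
With 95% confidence, each one-unit increase in vehicle weight is associated with a change of between -8.2206 and -0.8636 mpg in fuel economy.

(-8.2206, -0.8636)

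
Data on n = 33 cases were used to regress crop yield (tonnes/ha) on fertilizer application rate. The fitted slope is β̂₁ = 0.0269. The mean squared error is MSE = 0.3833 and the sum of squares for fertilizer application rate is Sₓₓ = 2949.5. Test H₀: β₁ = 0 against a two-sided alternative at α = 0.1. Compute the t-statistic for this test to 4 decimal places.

t = 2.3597

SE(β̂₁) = √(MSE/Sₓₓ) = √(0.3833/2949.5) = 0.0113997.
t = 0.0269 / 0.0113997 = 2.3597.
df = n − 2 = 31.
Two-sided p ≈ 0.0248, which is < 0.1, so reject H₀.
There is evidence that fertilizer application rate is associated with crop yield.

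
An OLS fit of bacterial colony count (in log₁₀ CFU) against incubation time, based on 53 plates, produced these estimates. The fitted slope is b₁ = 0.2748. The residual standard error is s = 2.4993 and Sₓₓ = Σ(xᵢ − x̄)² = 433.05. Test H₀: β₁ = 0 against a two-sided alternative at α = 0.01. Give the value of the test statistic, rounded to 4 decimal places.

SE(b₁) = s/√Sₓₓ = 2.4993/√433.05 = 0.120102.
t = 0.2748 / 0.120102 = 2.2881.
df = n − 2 = 51.
Two-sided p ≈ 0.0263, which is ≥ 0.01, so fail to reject H₀.
The data do not give significant evidence of an association between incubation time and bacterial colony count.

t = 2.2881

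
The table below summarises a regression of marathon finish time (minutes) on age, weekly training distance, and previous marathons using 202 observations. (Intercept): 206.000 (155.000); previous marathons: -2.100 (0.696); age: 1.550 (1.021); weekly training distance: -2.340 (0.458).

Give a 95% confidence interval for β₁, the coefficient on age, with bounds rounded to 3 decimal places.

Read off: b = 1.550, SE = 1.021 for age.
df = n − k − 1 = 202 − 3 − 1 = 198.
t* = t_{0.025, 198} = 1.972017.
Margin = t* × SE = 1.972017 × 1.021 = 2.01343.
CI: 1.550 ± 2.01343 → (-0.463, 3.563).

(-0.463, 3.563)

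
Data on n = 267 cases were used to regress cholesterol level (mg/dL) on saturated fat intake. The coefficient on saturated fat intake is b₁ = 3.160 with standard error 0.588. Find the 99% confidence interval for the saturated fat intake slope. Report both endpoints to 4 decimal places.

(1.6344, 4.6856)

df = n − 2 = 267 − 2 = 265.
t* = t_{0.005, 265} = 2.594509.
Margin = t* × SE = 2.594509 × 0.588 = 1.525571.
CI: 3.160 ± 1.525571 → (1.6344, 4.6856).
With 99% confidence, each one-unit increase in saturated fat intake is associated with a change of between 1.6344 and 4.6856 mg/dL in cholesterol level.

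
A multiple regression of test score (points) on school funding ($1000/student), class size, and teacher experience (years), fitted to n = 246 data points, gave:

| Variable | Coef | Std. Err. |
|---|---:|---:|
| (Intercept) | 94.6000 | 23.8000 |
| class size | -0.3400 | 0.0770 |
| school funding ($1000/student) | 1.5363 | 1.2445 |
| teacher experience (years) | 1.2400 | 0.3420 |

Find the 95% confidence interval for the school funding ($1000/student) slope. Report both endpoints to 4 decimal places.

Read off: b = 1.5363, SE = 1.2445 for school funding ($1000/student).
df = n − k − 1 = 246 − 3 − 1 = 242.
t* = t_{0.025, 242} = 1.969815.
Margin = t* × SE = 1.969815 × 1.2445 = 2.451435.
CI: 1.5363 ± 2.451435 → (-0.9151, 3.9877).

(-0.9151, 3.9877)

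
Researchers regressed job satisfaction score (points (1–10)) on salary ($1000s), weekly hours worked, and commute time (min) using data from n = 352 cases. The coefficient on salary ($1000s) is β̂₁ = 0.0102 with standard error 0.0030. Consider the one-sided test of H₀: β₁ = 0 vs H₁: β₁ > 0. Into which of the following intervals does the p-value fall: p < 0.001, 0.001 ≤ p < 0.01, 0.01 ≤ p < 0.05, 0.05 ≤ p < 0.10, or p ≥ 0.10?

t = 0.0102 / 0.0030 = 3.400.
df = n − k − 1 = 352 − 3 − 1 = 348.
One-sided p = P(T_{348} > t) ≈ 0.0004.
So p < 0.001.

p < 0.001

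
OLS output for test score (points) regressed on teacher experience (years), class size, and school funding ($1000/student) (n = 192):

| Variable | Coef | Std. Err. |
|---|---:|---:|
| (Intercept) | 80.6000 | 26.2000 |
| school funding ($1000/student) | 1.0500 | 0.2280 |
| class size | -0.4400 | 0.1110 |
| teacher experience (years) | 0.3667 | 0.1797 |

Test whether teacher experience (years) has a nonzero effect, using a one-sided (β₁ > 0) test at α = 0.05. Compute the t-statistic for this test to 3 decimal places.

t = 2.041

Read off: b = 0.3667, SE = 0.1797 for teacher experience (years).
H₀: β₁ = 0 vs H₁: β₁ > 0.
t = 0.3667 / 0.1797 = 2.041.
df = n − k − 1 = 192 − 3 − 1 = 188.
One-sided p ≈ 0.0213, which is < 0.05, so reject H₀.
There is evidence that the true slope on teacher experience (years) is positive, holding the other predictors fixed.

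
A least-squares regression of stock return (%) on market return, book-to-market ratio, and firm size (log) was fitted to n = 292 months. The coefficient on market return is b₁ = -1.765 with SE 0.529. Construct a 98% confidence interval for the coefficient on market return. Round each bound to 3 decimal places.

df = n − k − 1 = 292 − 3 − 1 = 288.
t* = t_{0.01, 288} = 2.339365.
Margin = t* × SE = 2.339365 × 0.529 = 1.23752.
CI: -1.765 ± 1.23752 → (-3.003, -0.527).
With 98% confidence, each one-unit increase in market return is associated with a change of between -3.003 and -0.527 % in stock return, holding the other predictors fixed.

(-3.003, -0.527)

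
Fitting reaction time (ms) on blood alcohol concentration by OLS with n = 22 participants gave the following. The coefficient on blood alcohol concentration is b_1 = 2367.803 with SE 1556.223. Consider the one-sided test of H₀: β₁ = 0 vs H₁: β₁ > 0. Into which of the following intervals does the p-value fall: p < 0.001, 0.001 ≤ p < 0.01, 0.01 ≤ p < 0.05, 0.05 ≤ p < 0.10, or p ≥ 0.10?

0.05 ≤ p < 0.10

t = 2367.803 / 1556.223 = 1.522.
df = n − 2 = 22 − 2 = 20.
One-sided p = P(T_{20} > t) ≈ 0.0719.
So 0.05 ≤ p < 0.10.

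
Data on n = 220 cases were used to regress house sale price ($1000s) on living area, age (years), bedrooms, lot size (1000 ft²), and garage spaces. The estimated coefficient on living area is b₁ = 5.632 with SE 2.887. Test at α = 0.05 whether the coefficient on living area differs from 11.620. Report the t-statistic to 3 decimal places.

t = -2.074

H₀: β₁ = 11.620 vs H₁: β₁ ≠ 11.620.
t = (b₁ − β₁⁰)/SE = (5.632 − 11.620) / 2.887 = -2.074.
df = n − k − 1 = 220 − 5 − 1 = 214.
Two-sided p ≈ 0.0393, which is < 0.05, so reject H₀.
There is evidence that the true slope on living area differs from 11.620 $1000s per unit, holding the other predictors fixed.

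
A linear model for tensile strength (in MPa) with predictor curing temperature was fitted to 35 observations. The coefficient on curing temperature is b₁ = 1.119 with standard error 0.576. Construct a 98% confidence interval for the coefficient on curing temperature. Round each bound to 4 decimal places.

(-0.2892, 2.5272)

df = n − 2 = 35 − 2 = 33.
t* = t_{0.01, 33} = 2.444794.
Margin = t* × SE = 2.444794 × 0.576 = 1.408201.
CI: 1.119 ± 1.408201 → (-0.2892, 2.5272).
With 98% confidence, each one-unit increase in curing temperature is associated with a change of between -0.2892 and 2.5272 MPa in tensile strength.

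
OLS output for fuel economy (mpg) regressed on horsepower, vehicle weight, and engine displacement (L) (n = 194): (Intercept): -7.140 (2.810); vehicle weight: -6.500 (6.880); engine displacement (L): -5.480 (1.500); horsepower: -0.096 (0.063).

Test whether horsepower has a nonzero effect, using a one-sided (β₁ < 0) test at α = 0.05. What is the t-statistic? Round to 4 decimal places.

Read off: b = -0.096, SE = 0.063 for horsepower.
H₀: β₁ = 0 vs H₁: β₁ < 0.
t = -0.096 / 0.063 = -1.5238.
df = n − k − 1 = 194 − 3 − 1 = 190.
One-sided p ≈ 0.0646, which is ≥ 0.05, so fail to reject H₀.
The data do not give significant evidence that the true slope on horsepower is negative, holding the other predictors fixed.

t = -1.5238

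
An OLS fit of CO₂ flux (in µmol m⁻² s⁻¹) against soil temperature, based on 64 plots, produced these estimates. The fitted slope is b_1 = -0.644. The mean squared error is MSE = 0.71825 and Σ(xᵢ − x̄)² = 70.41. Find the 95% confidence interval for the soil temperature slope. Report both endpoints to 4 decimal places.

SE(b_1) = √(MSE/Sₓₓ) = √(0.71825/70.41) = 0.101.
df = n − 2 = 62.
t* = t_{0.025, 62} = 1.998972.
Margin = t* × SE = 1.998972 × 0.101 = 0.201896.
CI: -0.644 ± 0.201896 → (-0.8459, -0.4421).
With 95% confidence, each one-unit increase in soil temperature is associated with a change of between -0.8459 and -0.4421 µmol m⁻² s⁻¹ in CO₂ flux.

(-0.8459, -0.4421)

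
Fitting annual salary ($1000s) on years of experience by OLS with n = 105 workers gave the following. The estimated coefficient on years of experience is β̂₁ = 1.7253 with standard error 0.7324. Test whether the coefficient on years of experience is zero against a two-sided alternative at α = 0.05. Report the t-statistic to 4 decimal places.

t = 2.3557

H₀: β₁ = 0 vs H₁: β₁ ≠ 0.
t = (β̂₁ − β₁⁰)/SE = 1.7253 / 0.7324 = 2.3557.
df = n − 2 = 105 − 2 = 103.
Two-sided p ≈ 0.0204, which is < 0.05, so reject H₀.
There is evidence that years of experience is associated with annual salary.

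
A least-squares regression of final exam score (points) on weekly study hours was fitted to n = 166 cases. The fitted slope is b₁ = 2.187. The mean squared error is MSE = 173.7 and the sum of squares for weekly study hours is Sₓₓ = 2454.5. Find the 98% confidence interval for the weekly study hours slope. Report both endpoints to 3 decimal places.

SE(b₁) = √(MSE/Sₓₓ) = √(173.7/2454.5) = 0.266023.
df = n − 2 = 164.
t* = t_{0.01, 164} = 2.3493.
Margin = t* × SE = 2.3493 × 0.266023 = 0.62497.
CI: 2.187 ± 0.62497 → (1.562, 2.812).
With 98% confidence, each one-unit increase in weekly study hours is associated with a change of between 1.562 and 2.812 points in final exam score.

(1.562, 2.812)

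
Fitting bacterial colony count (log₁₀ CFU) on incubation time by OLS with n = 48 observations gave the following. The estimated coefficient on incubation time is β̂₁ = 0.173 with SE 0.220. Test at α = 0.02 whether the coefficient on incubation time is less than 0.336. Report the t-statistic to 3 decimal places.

H₀: β₁ = 0.336 vs H₁: β₁ < 0.336.
t = (β̂₁ − β₁⁰)/SE = (0.173 − 0.336) / 0.220 = -0.741.
df = n − 2 = 48 − 2 = 46.
One-sided p ≈ 0.2313, which is ≥ 0.02, so fail to reject H₀.
The data do not give significant evidence that the true slope on incubation time is below 0.336 log₁₀ CFU per unit.

t = -0.741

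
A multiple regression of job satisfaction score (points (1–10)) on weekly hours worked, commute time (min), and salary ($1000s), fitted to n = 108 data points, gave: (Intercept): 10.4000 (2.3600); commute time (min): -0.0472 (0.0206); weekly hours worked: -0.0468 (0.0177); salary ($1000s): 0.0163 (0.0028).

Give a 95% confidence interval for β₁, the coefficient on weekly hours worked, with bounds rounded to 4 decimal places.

(-0.0819, -0.0117)

Read off: b = -0.0468, SE = 0.0177 for weekly hours worked.
df = n − k − 1 = 108 − 3 − 1 = 104.
t* = t_{0.025, 104} = 1.983038.
Margin = t* × SE = 1.983038 × 0.0177 = 0.035100.
CI: -0.0468 ± 0.035100 → (-0.0819, -0.0117).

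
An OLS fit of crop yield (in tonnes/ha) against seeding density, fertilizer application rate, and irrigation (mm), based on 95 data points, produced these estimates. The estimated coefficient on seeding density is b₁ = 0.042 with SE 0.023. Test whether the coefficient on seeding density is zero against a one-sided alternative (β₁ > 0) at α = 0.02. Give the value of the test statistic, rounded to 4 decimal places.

H₀: β₁ = 0 vs H₁: β₁ > 0.
t = (b₁ − β₁⁰)/SE = 0.042 / 0.023 = 1.8261.
df = n − k − 1 = 95 − 3 − 1 = 91.
One-sided p ≈ 0.0356, which is ≥ 0.02, so fail to reject H₀.
The data do not give significant evidence that the true slope on seeding density is positive, holding the other predictors fixed.

t = 1.8261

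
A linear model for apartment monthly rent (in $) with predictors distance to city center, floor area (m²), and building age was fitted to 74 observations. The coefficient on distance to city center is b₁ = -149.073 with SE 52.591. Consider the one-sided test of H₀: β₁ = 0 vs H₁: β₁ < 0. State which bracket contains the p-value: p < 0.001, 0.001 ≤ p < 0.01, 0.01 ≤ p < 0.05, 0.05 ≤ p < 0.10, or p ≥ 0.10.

t = -149.073 / 52.591 = -2.835.
df = n − k − 1 = 74 − 3 − 1 = 70.
One-sided p = P(T_{70} < t) ≈ 0.0030.
So 0.001 ≤ p < 0.01.

0.001 ≤ p < 0.01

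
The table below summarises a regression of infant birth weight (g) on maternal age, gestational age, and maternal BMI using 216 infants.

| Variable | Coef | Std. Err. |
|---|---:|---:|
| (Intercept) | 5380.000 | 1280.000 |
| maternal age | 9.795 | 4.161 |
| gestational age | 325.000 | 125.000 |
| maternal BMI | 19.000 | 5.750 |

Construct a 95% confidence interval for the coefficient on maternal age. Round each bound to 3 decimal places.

(1.593, 17.997)

Read off: b = 9.795, SE = 4.161 for maternal age.
df = n − k − 1 = 216 − 3 − 1 = 212.
t* = t_{0.025, 212} = 1.971217.
Margin = t* × SE = 1.971217 × 4.161 = 8.20223.
CI: 9.795 ± 8.20223 → (1.593, 17.997).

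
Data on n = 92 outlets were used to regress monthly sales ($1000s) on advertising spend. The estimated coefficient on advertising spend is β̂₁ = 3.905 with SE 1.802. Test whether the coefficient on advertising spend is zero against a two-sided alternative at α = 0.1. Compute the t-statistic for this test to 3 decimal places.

H₀: β₁ = 0 vs H₁: β₁ ≠ 0.
t = (β̂₁ − β₁⁰)/SE = 3.905 / 1.802 = 2.167.
df = n − 2 = 92 − 2 = 90.
Two-sided p ≈ 0.0329, which is < 0.1, so reject H₀.
There is evidence that advertising spend is associated with monthly sales.

t = 2.167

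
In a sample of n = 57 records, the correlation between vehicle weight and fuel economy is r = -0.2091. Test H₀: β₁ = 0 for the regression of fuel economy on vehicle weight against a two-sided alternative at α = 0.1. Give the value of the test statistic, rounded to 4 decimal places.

t = -1.5858

t = r·√(n − 2)/√(1 − r²) = -0.2091·√55/√0.956277 = -1.5858.
df = n − 2 = 55.
Two-sided p ≈ 0.1185, which is ≥ 0.1, so fail to reject H₀.
The data do not give significant evidence of a linear association between vehicle weight and fuel economy.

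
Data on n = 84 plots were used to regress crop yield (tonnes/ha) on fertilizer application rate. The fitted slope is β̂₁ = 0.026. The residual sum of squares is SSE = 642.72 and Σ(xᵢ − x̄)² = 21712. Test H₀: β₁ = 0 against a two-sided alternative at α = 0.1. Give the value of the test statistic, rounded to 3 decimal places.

MSE = SSE/(n − 2) = 642.72/82 = 7.83805.
SE(β̂₁) = √(MSE/Sₓₓ) = √(7.83805/21712) = 0.019.
t = 0.026 / 0.019 = 1.368.
df = n − 2 = 82.
Two-sided p ≈ 0.1749, which is ≥ 0.1, so fail to reject H₀.
The data do not give significant evidence of an association between fertilizer application rate and crop yield.

t = 1.368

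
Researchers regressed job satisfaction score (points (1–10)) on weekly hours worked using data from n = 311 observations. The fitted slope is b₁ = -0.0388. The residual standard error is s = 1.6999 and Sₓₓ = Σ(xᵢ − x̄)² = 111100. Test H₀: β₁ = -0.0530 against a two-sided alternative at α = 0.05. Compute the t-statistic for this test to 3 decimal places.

SE(b₁) = s/√Sₓₓ = 1.6999/√111100 = 0.00509996.
t = (-0.0388 − (-0.0530)) / 0.00509996 = 2.784.
df = n − 2 = 309.
Two-sided p ≈ 0.0057, which is < 0.05, so reject H₀.
There is evidence that the true slope on weekly hours worked differs from -0.0530 points (1–10) per unit.

t = 2.784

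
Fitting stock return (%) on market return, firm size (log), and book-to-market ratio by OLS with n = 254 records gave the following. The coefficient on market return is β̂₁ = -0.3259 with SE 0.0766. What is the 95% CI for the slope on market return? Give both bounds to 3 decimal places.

(-0.477, -0.175)

df = n − k − 1 = 254 − 3 − 1 = 250.
t* = t_{0.025, 250} = 1.969498.
Margin = t* × SE = 1.969498 × 0.0766 = 0.15086.
CI: -0.3259 ± 0.15086 → (-0.477, -0.175).
With 95% confidence, each one-unit increase in market return is associated with a change of between -0.477 and -0.175 % in stock return, holding the other predictors fixed.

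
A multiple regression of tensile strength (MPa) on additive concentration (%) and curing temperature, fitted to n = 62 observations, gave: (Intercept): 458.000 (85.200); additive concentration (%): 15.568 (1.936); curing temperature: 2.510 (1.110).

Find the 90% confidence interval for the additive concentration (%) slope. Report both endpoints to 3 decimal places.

Read off: b = 15.568, SE = 1.936 for additive concentration (%).
df = n − k − 1 = 62 − 2 − 1 = 59.
t* = t_{0.05, 59} = 1.671093.
Margin = t* × SE = 1.671093 × 1.936 = 3.23524.
CI: 15.568 ± 3.23524 → (12.333, 18.803).

(12.333, 18.803)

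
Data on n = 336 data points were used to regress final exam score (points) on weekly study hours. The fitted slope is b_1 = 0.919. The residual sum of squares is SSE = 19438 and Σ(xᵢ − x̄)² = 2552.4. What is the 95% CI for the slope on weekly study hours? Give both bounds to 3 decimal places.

MSE = SSE/(n − 2) = 19438/334 = 58.1976.
SE(b_1) = √(MSE/Sₓₓ) = √(58.1976/2552.4) = 0.151.
df = n − 2 = 334.
t* = t_{0.025, 334} = 1.967092.
Margin = t* × SE = 1.967092 × 0.151 = 0.29703.
CI: 0.919 ± 0.29703 → (0.622, 1.216).
With 95% confidence, each one-unit increase in weekly study hours is associated with a change of between 0.622 and 1.216 points in final exam score.

(0.622, 1.216)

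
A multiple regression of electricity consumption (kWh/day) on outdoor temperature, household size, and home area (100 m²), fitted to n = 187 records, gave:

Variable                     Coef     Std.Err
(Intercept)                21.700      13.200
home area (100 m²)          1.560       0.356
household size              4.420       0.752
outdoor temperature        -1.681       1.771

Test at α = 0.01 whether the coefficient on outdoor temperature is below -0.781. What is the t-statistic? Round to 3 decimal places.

t = -0.508

Read off: b = -1.681, SE = 1.771 for outdoor temperature.
H₀: β₁ = -0.781 vs H₁: β₁ < -0.781.
t = (-1.681 − (-0.781)) / 1.771 = -0.508.
df = n − k − 1 = 187 − 3 − 1 = 183.
One-sided p ≈ 0.3060, which is ≥ 0.01, so fail to reject H₀.
The data do not give significant evidence that the true slope on outdoor temperature is below -0.781 kWh/day per unit, holding the other predictors fixed.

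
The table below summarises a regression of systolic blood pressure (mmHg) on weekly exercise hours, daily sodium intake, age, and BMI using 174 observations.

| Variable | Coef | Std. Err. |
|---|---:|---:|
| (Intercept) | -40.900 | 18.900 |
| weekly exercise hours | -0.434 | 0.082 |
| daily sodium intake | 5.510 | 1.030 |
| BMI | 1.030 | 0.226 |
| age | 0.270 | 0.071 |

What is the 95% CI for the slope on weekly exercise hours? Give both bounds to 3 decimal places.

Read off: b = -0.434, SE = 0.082 for weekly exercise hours.
df = n − k − 1 = 174 − 4 − 1 = 169.
t* = t_{0.025, 169} = 1.9741.
Margin = t* × SE = 1.9741 × 0.082 = 0.16188.
CI: -0.434 ± 0.16188 → (-0.596, -0.272).

(-0.596, -0.272)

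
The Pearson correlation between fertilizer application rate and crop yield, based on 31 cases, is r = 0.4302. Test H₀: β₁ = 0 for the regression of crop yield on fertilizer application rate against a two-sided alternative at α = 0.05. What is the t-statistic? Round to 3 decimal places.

t = 2.566

t = r·√(n − 2)/√(1 − r²) = 0.4302·√29/√0.814928 = 2.566.
df = n − 2 = 29.
Two-sided p ≈ 0.0157, which is < 0.05, so reject H₀.
There is evidence of a linear association between fertilizer application rate and crop yield.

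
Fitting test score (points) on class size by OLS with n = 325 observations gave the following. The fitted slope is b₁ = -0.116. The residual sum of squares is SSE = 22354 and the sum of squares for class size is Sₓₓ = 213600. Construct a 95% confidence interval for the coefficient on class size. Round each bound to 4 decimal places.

MSE = SSE/(n − 2) = 22354/323 = 69.2074.
SE(b₁) = √(MSE/Sₓₓ) = √(69.2074/213600) = 0.0180001.
df = n − 2 = 323.
t* = t_{0.025, 323} = 1.967336.
Margin = t* × SE = 1.967336 × 0.0180001 = 0.035412.
CI: -0.116 ± 0.035412 → (-0.1514, -0.0806).
With 95% confidence, each one-unit increase in class size is associated with a change of between -0.1514 and -0.0806 points in test score.

(-0.1514, -0.0806)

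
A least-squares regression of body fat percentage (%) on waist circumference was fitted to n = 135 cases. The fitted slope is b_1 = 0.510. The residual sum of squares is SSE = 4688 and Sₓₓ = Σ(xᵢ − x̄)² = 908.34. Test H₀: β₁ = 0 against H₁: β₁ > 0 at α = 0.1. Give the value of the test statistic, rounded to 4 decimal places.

MSE = SSE/(n − 2) = 4688/133 = 35.2481.
SE(b_1) = √(MSE/Sₓₓ) = √(35.2481/908.34) = 0.19699.
t = 0.510 / 0.19699 = 2.5890.
df = n − 2 = 133.
One-sided p ≈ 0.0053, which is < 0.1, so reject H₀.
There is evidence that the true slope on waist circumference is positive.

t = 2.5890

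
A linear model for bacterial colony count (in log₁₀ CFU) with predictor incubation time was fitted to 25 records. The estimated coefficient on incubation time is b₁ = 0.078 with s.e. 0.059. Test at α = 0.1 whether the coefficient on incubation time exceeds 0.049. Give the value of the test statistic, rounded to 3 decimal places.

H₀: β₁ = 0.049 vs H₁: β₁ > 0.049.
t = (b₁ − β₁⁰)/SE = (0.078 − 0.049) / 0.059 = 0.492.
df = n − 2 = 25 − 2 = 23.
One-sided p ≈ 0.3139, which is ≥ 0.1, so fail to reject H₀.
The data do not give significant evidence that the true slope on incubation time exceeds 0.049 log₁₀ CFU per unit.

t = 0.492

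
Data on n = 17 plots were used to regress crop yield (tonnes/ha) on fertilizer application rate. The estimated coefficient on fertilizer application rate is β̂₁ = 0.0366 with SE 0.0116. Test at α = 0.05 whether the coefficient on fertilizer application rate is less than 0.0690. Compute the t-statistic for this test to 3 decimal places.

t = -2.793

H₀: β₁ = 0.0690 vs H₁: β₁ < 0.0690.
t = (β̂₁ − β₁⁰)/SE = (0.0366 − 0.0690) / 0.0116 = -2.793.
df = n − 2 = 17 − 2 = 15.
One-sided p ≈ 0.0068, which is < 0.05, so reject H₀.
There is evidence that the true slope on fertilizer application rate is below 0.0690 tonnes/ha per unit.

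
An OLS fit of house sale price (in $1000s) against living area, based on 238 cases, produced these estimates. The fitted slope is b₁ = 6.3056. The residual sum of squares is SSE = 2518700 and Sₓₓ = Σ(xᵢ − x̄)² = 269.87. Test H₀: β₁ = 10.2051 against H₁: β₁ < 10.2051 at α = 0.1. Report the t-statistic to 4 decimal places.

MSE = SSE/(n − 2) = 2518700/236 = 10672.5.
SE(b₁) = √(MSE/Sₓₓ) = √(10672.5/269.87) = 6.28861.
t = (6.3056 − 10.2051) / 6.28861 = -0.6201.
df = n − 2 = 236.
One-sided p ≈ 0.2679, which is ≥ 0.1, so fail to reject H₀.
The data do not give significant evidence that the true slope on living area is below 10.2051 $1000s per unit.

t = -0.6201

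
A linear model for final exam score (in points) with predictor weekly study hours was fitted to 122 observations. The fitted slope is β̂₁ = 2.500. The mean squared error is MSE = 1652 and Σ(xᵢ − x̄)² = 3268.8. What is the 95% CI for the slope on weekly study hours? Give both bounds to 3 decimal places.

(1.092, 3.908)

SE(β̂₁) = √(MSE/Sₓₓ) = √(1652/3268.8) = 0.710904.
df = n − 2 = 120.
t* = t_{0.025, 120} = 1.97993.
Margin = t* × SE = 1.97993 × 0.710904 = 1.40754.
CI: 2.500 ± 1.40754 → (1.092, 3.908).
With 95% confidence, each one-unit increase in weekly study hours is associated with a change of between 1.092 and 3.908 points in final exam score.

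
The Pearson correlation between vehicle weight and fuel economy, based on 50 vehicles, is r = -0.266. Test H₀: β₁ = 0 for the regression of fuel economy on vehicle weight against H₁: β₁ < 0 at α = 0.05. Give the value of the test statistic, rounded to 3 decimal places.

t = -1.912

t = r·√(n − 2)/√(1 − r²) = -0.266·√48/√0.929244 = -1.912.
df = n − 2 = 48.
One-sided p ≈ 0.0309, which is < 0.05, so reject H₀.
There is evidence of a linear association between vehicle weight and fuel economy.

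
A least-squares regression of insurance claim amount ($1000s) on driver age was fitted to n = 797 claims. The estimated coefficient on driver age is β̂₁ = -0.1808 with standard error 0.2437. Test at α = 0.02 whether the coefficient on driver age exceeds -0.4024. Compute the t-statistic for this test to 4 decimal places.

H₀: β₁ = -0.4024 vs H₁: β₁ > -0.4024.
t = (β̂₁ − β₁⁰)/SE = (-0.1808 − (-0.4024)) / 0.2437 = 0.9093.
df = n − 2 = 797 − 2 = 795.
One-sided p ≈ 0.1817, which is ≥ 0.02, so fail to reject H₀.
The data do not give significant evidence that the true slope on driver age exceeds -0.4024 $1000s per unit.

t = 0.9093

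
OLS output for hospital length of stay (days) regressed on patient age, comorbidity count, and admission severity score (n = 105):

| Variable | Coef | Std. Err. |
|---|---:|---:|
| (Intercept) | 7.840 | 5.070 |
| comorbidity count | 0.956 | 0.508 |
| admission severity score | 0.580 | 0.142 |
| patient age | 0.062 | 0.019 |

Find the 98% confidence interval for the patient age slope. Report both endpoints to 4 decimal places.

Read off: b = 0.062, SE = 0.019 for patient age.
df = n − k − 1 = 105 − 3 − 1 = 101.
t* = t_{0.01, 101} = 2.363837.
Margin = t* × SE = 2.363837 × 0.019 = 0.044913.
CI: 0.062 ± 0.044913 → (0.0171, 0.1069).

(0.0171, 0.1069)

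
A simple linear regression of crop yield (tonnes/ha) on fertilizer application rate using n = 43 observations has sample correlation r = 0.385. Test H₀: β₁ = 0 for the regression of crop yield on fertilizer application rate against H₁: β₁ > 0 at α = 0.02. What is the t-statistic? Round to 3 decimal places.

t = r·√(n − 2)/√(1 − r²) = 0.385·√41/√0.851775 = 2.671.
df = n − 2 = 41.
One-sided p ≈ 0.0054, which is < 0.02, so reject H₀.
There is evidence of a linear association between fertilizer application rate and crop yield.

t = 2.671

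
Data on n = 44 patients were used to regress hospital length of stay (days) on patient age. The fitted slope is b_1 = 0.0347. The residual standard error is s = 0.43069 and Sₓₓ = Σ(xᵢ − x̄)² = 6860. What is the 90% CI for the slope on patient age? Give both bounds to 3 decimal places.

(0.026, 0.043)

SE(b_1) = s/√Sₓₓ = 0.43069/√6860 = 0.00519999.
df = n − 2 = 42.
t* = t_{0.05, 42} = 1.681952.
Margin = t* × SE = 1.681952 × 0.00519999 = 0.00875.
CI: 0.0347 ± 0.00875 → (0.026, 0.043).
With 90% confidence, each one-unit increase in patient age is associated with a change of between 0.026 and 0.043 days in hospital length of stay.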